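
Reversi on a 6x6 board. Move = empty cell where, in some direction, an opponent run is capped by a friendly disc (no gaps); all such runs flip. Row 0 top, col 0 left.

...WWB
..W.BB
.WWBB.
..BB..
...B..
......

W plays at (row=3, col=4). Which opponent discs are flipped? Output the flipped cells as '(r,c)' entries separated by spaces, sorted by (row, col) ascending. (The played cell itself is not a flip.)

Answer: (1,4) (2,3) (2,4)

Derivation:
Dir NW: opp run (2,3) capped by W -> flip
Dir N: opp run (2,4) (1,4) capped by W -> flip
Dir NE: first cell '.' (not opp) -> no flip
Dir W: opp run (3,3) (3,2), next='.' -> no flip
Dir E: first cell '.' (not opp) -> no flip
Dir SW: opp run (4,3), next='.' -> no flip
Dir S: first cell '.' (not opp) -> no flip
Dir SE: first cell '.' (not opp) -> no flip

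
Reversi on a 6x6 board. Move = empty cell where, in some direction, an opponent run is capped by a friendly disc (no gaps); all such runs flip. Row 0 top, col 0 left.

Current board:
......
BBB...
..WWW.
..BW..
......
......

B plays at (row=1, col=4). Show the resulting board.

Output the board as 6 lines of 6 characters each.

Answer: ......
BBB.B.
..WBW.
..BW..
......
......

Derivation:
Place B at (1,4); scan 8 dirs for brackets.
Dir NW: first cell '.' (not opp) -> no flip
Dir N: first cell '.' (not opp) -> no flip
Dir NE: first cell '.' (not opp) -> no flip
Dir W: first cell '.' (not opp) -> no flip
Dir E: first cell '.' (not opp) -> no flip
Dir SW: opp run (2,3) capped by B -> flip
Dir S: opp run (2,4), next='.' -> no flip
Dir SE: first cell '.' (not opp) -> no flip
All flips: (2,3)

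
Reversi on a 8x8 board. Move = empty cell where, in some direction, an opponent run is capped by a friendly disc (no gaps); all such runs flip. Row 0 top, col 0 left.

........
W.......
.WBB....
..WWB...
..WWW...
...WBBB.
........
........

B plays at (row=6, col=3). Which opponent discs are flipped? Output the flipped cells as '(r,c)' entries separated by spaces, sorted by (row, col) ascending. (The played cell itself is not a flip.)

Answer: (3,3) (4,3) (5,3)

Derivation:
Dir NW: first cell '.' (not opp) -> no flip
Dir N: opp run (5,3) (4,3) (3,3) capped by B -> flip
Dir NE: first cell 'B' (not opp) -> no flip
Dir W: first cell '.' (not opp) -> no flip
Dir E: first cell '.' (not opp) -> no flip
Dir SW: first cell '.' (not opp) -> no flip
Dir S: first cell '.' (not opp) -> no flip
Dir SE: first cell '.' (not opp) -> no flip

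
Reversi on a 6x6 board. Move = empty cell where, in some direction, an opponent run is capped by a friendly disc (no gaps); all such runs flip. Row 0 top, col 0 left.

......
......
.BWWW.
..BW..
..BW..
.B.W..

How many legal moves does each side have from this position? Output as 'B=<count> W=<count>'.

Answer: B=7 W=5

Derivation:
-- B to move --
(1,1): no bracket -> illegal
(1,2): flips 1 -> legal
(1,3): no bracket -> illegal
(1,4): flips 1 -> legal
(1,5): flips 2 -> legal
(2,5): flips 3 -> legal
(3,1): no bracket -> illegal
(3,4): flips 1 -> legal
(3,5): no bracket -> illegal
(4,4): flips 1 -> legal
(5,2): no bracket -> illegal
(5,4): flips 1 -> legal
B mobility = 7
-- W to move --
(1,0): flips 2 -> legal
(1,1): no bracket -> illegal
(1,2): no bracket -> illegal
(2,0): flips 1 -> legal
(3,0): no bracket -> illegal
(3,1): flips 2 -> legal
(4,0): no bracket -> illegal
(4,1): flips 2 -> legal
(5,0): no bracket -> illegal
(5,2): flips 2 -> legal
W mobility = 5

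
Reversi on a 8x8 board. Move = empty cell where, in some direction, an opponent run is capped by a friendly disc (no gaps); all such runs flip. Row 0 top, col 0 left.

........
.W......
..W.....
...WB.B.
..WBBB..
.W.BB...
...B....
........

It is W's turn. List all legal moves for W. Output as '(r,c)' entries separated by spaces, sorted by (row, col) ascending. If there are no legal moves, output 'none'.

Answer: (3,5) (4,6) (5,5) (6,4) (7,3)

Derivation:
(2,3): no bracket -> illegal
(2,4): no bracket -> illegal
(2,5): no bracket -> illegal
(2,6): no bracket -> illegal
(2,7): no bracket -> illegal
(3,2): no bracket -> illegal
(3,5): flips 1 -> legal
(3,7): no bracket -> illegal
(4,6): flips 3 -> legal
(4,7): no bracket -> illegal
(5,2): no bracket -> illegal
(5,5): flips 1 -> legal
(5,6): no bracket -> illegal
(6,2): no bracket -> illegal
(6,4): flips 1 -> legal
(6,5): no bracket -> illegal
(7,2): no bracket -> illegal
(7,3): flips 3 -> legal
(7,4): no bracket -> illegal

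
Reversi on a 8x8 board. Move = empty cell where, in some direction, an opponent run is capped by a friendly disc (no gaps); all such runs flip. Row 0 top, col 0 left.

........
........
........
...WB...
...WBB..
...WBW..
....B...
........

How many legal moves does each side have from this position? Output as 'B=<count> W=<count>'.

Answer: B=9 W=6

Derivation:
-- B to move --
(2,2): flips 1 -> legal
(2,3): no bracket -> illegal
(2,4): no bracket -> illegal
(3,2): flips 2 -> legal
(4,2): flips 2 -> legal
(4,6): flips 1 -> legal
(5,2): flips 2 -> legal
(5,6): flips 1 -> legal
(6,2): flips 1 -> legal
(6,3): no bracket -> illegal
(6,5): flips 1 -> legal
(6,6): flips 1 -> legal
B mobility = 9
-- W to move --
(2,3): no bracket -> illegal
(2,4): no bracket -> illegal
(2,5): flips 1 -> legal
(3,5): flips 3 -> legal
(3,6): no bracket -> illegal
(4,6): flips 2 -> legal
(5,6): no bracket -> illegal
(6,3): no bracket -> illegal
(6,5): flips 1 -> legal
(7,3): flips 1 -> legal
(7,4): no bracket -> illegal
(7,5): flips 1 -> legal
W mobility = 6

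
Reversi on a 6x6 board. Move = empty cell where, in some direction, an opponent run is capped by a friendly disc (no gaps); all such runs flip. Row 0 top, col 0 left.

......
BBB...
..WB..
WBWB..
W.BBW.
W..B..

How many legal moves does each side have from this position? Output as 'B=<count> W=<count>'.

Answer: B=6 W=8

Derivation:
-- B to move --
(1,3): flips 1 -> legal
(2,0): no bracket -> illegal
(2,1): flips 2 -> legal
(3,4): no bracket -> illegal
(3,5): flips 1 -> legal
(4,1): flips 1 -> legal
(4,5): flips 1 -> legal
(5,1): no bracket -> illegal
(5,4): no bracket -> illegal
(5,5): flips 1 -> legal
B mobility = 6
-- W to move --
(0,0): flips 1 -> legal
(0,1): no bracket -> illegal
(0,2): flips 1 -> legal
(0,3): no bracket -> illegal
(1,3): no bracket -> illegal
(1,4): flips 1 -> legal
(2,0): no bracket -> illegal
(2,1): no bracket -> illegal
(2,4): flips 1 -> legal
(3,4): flips 1 -> legal
(4,1): flips 2 -> legal
(5,1): no bracket -> illegal
(5,2): flips 1 -> legal
(5,4): flips 1 -> legal
W mobility = 8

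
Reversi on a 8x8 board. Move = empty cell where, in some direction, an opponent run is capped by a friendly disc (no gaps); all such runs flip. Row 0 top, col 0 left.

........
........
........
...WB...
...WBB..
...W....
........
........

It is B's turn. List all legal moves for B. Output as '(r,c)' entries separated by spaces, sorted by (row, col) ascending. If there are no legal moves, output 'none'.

(2,2): flips 1 -> legal
(2,3): no bracket -> illegal
(2,4): no bracket -> illegal
(3,2): flips 1 -> legal
(4,2): flips 1 -> legal
(5,2): flips 1 -> legal
(5,4): no bracket -> illegal
(6,2): flips 1 -> legal
(6,3): no bracket -> illegal
(6,4): no bracket -> illegal

Answer: (2,2) (3,2) (4,2) (5,2) (6,2)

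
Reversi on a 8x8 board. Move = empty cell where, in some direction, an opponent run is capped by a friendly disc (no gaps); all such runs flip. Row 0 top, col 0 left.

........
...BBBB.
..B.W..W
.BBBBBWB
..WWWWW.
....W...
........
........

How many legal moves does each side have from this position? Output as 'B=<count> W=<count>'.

-- B to move --
(1,7): flips 1 -> legal
(2,3): no bracket -> illegal
(2,5): no bracket -> illegal
(2,6): no bracket -> illegal
(4,1): no bracket -> illegal
(4,7): no bracket -> illegal
(5,1): flips 1 -> legal
(5,2): flips 2 -> legal
(5,3): flips 3 -> legal
(5,5): flips 3 -> legal
(5,6): flips 1 -> legal
(5,7): flips 1 -> legal
(6,3): no bracket -> illegal
(6,4): flips 2 -> legal
(6,5): flips 2 -> legal
B mobility = 9
-- W to move --
(0,2): flips 1 -> legal
(0,3): no bracket -> illegal
(0,4): flips 1 -> legal
(0,5): flips 1 -> legal
(0,6): flips 1 -> legal
(0,7): no bracket -> illegal
(1,1): flips 2 -> legal
(1,2): flips 2 -> legal
(1,7): no bracket -> illegal
(2,0): flips 1 -> legal
(2,1): flips 1 -> legal
(2,3): flips 2 -> legal
(2,5): flips 2 -> legal
(2,6): flips 1 -> legal
(3,0): flips 5 -> legal
(4,0): no bracket -> illegal
(4,1): no bracket -> illegal
(4,7): flips 1 -> legal
W mobility = 13

Answer: B=9 W=13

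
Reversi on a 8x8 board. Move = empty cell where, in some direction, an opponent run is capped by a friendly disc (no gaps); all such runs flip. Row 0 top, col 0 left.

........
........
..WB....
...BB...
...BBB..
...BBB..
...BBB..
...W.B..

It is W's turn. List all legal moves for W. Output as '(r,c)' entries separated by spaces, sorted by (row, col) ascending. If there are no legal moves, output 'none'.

(1,2): no bracket -> illegal
(1,3): flips 5 -> legal
(1,4): no bracket -> illegal
(2,4): flips 1 -> legal
(2,5): no bracket -> illegal
(3,2): no bracket -> illegal
(3,5): no bracket -> illegal
(3,6): no bracket -> illegal
(4,2): no bracket -> illegal
(4,6): flips 2 -> legal
(5,2): no bracket -> illegal
(5,6): no bracket -> illegal
(6,2): no bracket -> illegal
(6,6): flips 3 -> legal
(7,2): no bracket -> illegal
(7,4): no bracket -> illegal
(7,6): no bracket -> illegal

Answer: (1,3) (2,4) (4,6) (6,6)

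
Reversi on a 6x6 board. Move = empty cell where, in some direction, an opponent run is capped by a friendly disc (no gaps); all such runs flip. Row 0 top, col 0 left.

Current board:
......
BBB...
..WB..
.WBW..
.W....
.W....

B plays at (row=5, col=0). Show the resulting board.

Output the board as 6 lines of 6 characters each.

Answer: ......
BBB...
..WB..
.WBW..
.B....
BW....

Derivation:
Place B at (5,0); scan 8 dirs for brackets.
Dir NW: edge -> no flip
Dir N: first cell '.' (not opp) -> no flip
Dir NE: opp run (4,1) capped by B -> flip
Dir W: edge -> no flip
Dir E: opp run (5,1), next='.' -> no flip
Dir SW: edge -> no flip
Dir S: edge -> no flip
Dir SE: edge -> no flip
All flips: (4,1)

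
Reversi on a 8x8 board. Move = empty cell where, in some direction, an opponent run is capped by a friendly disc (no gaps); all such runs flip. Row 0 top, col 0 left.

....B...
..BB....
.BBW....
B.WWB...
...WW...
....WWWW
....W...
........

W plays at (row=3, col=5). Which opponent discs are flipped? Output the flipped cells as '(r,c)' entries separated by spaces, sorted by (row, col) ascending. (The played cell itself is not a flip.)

Answer: (3,4)

Derivation:
Dir NW: first cell '.' (not opp) -> no flip
Dir N: first cell '.' (not opp) -> no flip
Dir NE: first cell '.' (not opp) -> no flip
Dir W: opp run (3,4) capped by W -> flip
Dir E: first cell '.' (not opp) -> no flip
Dir SW: first cell 'W' (not opp) -> no flip
Dir S: first cell '.' (not opp) -> no flip
Dir SE: first cell '.' (not opp) -> no flip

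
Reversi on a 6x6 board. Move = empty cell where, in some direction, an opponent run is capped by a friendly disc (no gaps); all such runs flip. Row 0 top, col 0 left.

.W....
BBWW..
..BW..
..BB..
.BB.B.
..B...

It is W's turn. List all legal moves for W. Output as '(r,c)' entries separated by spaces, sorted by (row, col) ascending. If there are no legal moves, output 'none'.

Answer: (2,1) (3,1) (4,3) (5,0)

Derivation:
(0,0): no bracket -> illegal
(0,2): no bracket -> illegal
(2,0): no bracket -> illegal
(2,1): flips 2 -> legal
(2,4): no bracket -> illegal
(3,0): no bracket -> illegal
(3,1): flips 1 -> legal
(3,4): no bracket -> illegal
(3,5): no bracket -> illegal
(4,0): no bracket -> illegal
(4,3): flips 1 -> legal
(4,5): no bracket -> illegal
(5,0): flips 2 -> legal
(5,1): no bracket -> illegal
(5,3): no bracket -> illegal
(5,4): no bracket -> illegal
(5,5): no bracket -> illegal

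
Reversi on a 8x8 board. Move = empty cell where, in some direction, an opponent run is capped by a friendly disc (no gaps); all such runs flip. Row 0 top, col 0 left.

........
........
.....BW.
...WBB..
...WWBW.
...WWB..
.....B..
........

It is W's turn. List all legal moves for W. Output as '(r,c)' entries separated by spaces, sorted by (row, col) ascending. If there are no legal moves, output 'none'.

(1,4): no bracket -> illegal
(1,5): no bracket -> illegal
(1,6): flips 2 -> legal
(2,3): no bracket -> illegal
(2,4): flips 3 -> legal
(3,6): flips 3 -> legal
(5,6): flips 1 -> legal
(6,4): flips 1 -> legal
(6,6): flips 1 -> legal
(7,4): no bracket -> illegal
(7,5): no bracket -> illegal
(7,6): flips 1 -> legal

Answer: (1,6) (2,4) (3,6) (5,6) (6,4) (6,6) (7,6)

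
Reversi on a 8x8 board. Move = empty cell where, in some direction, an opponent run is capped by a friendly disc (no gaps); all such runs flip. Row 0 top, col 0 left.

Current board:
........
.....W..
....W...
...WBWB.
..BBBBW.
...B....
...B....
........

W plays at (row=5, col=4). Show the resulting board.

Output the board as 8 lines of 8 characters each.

Place W at (5,4); scan 8 dirs for brackets.
Dir NW: opp run (4,3), next='.' -> no flip
Dir N: opp run (4,4) (3,4) capped by W -> flip
Dir NE: opp run (4,5) (3,6), next='.' -> no flip
Dir W: opp run (5,3), next='.' -> no flip
Dir E: first cell '.' (not opp) -> no flip
Dir SW: opp run (6,3), next='.' -> no flip
Dir S: first cell '.' (not opp) -> no flip
Dir SE: first cell '.' (not opp) -> no flip
All flips: (3,4) (4,4)

Answer: ........
.....W..
....W...
...WWWB.
..BBWBW.
...BW...
...B....
........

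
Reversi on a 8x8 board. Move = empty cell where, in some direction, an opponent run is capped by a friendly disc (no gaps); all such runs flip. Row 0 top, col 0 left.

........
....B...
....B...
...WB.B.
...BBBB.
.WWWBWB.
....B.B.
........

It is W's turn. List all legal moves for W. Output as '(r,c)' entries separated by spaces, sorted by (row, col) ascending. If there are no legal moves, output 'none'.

Answer: (1,5) (2,5) (3,5) (3,7) (5,7) (7,3) (7,5) (7,7)

Derivation:
(0,3): no bracket -> illegal
(0,4): no bracket -> illegal
(0,5): no bracket -> illegal
(1,3): no bracket -> illegal
(1,5): flips 1 -> legal
(2,3): no bracket -> illegal
(2,5): flips 2 -> legal
(2,6): no bracket -> illegal
(2,7): no bracket -> illegal
(3,2): no bracket -> illegal
(3,5): flips 3 -> legal
(3,7): flips 1 -> legal
(4,2): no bracket -> illegal
(4,7): no bracket -> illegal
(5,7): flips 1 -> legal
(6,3): no bracket -> illegal
(6,5): no bracket -> illegal
(6,7): no bracket -> illegal
(7,3): flips 1 -> legal
(7,4): no bracket -> illegal
(7,5): flips 1 -> legal
(7,6): no bracket -> illegal
(7,7): flips 1 -> legal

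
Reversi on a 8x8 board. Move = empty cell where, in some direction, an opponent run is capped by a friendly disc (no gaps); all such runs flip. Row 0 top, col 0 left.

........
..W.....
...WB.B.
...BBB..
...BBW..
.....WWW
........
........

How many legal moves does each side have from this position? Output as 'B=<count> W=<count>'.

Answer: B=7 W=4

Derivation:
-- B to move --
(0,1): flips 2 -> legal
(0,2): no bracket -> illegal
(0,3): no bracket -> illegal
(1,1): no bracket -> illegal
(1,3): flips 1 -> legal
(1,4): no bracket -> illegal
(2,1): no bracket -> illegal
(2,2): flips 1 -> legal
(3,2): no bracket -> illegal
(3,6): no bracket -> illegal
(4,6): flips 1 -> legal
(4,7): no bracket -> illegal
(5,4): no bracket -> illegal
(6,4): no bracket -> illegal
(6,5): flips 2 -> legal
(6,6): flips 1 -> legal
(6,7): flips 2 -> legal
B mobility = 7
-- W to move --
(1,3): no bracket -> illegal
(1,4): no bracket -> illegal
(1,5): no bracket -> illegal
(1,6): no bracket -> illegal
(1,7): no bracket -> illegal
(2,2): flips 2 -> legal
(2,5): flips 2 -> legal
(2,7): no bracket -> illegal
(3,2): no bracket -> illegal
(3,6): no bracket -> illegal
(3,7): no bracket -> illegal
(4,2): flips 2 -> legal
(4,6): no bracket -> illegal
(5,2): no bracket -> illegal
(5,3): flips 2 -> legal
(5,4): no bracket -> illegal
W mobility = 4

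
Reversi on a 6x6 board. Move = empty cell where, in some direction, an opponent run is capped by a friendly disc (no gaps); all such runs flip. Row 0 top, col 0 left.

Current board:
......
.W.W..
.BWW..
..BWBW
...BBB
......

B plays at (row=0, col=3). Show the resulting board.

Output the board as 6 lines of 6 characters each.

Answer: ...B..
.W.B..
.BWB..
..BBBW
...BBB
......

Derivation:
Place B at (0,3); scan 8 dirs for brackets.
Dir NW: edge -> no flip
Dir N: edge -> no flip
Dir NE: edge -> no flip
Dir W: first cell '.' (not opp) -> no flip
Dir E: first cell '.' (not opp) -> no flip
Dir SW: first cell '.' (not opp) -> no flip
Dir S: opp run (1,3) (2,3) (3,3) capped by B -> flip
Dir SE: first cell '.' (not opp) -> no flip
All flips: (1,3) (2,3) (3,3)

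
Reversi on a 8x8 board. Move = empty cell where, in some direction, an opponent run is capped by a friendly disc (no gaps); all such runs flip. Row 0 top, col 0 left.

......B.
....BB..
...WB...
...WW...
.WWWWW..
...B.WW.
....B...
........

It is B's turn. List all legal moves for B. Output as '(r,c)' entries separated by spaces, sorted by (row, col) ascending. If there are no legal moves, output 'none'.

Answer: (1,3) (2,2) (3,1) (3,2) (3,5) (4,6) (5,1) (5,4)

Derivation:
(1,2): no bracket -> illegal
(1,3): flips 3 -> legal
(2,2): flips 1 -> legal
(2,5): no bracket -> illegal
(3,0): no bracket -> illegal
(3,1): flips 1 -> legal
(3,2): flips 1 -> legal
(3,5): flips 1 -> legal
(3,6): no bracket -> illegal
(4,0): no bracket -> illegal
(4,6): flips 1 -> legal
(4,7): no bracket -> illegal
(5,0): no bracket -> illegal
(5,1): flips 2 -> legal
(5,2): no bracket -> illegal
(5,4): flips 2 -> legal
(5,7): no bracket -> illegal
(6,5): no bracket -> illegal
(6,6): no bracket -> illegal
(6,7): no bracket -> illegal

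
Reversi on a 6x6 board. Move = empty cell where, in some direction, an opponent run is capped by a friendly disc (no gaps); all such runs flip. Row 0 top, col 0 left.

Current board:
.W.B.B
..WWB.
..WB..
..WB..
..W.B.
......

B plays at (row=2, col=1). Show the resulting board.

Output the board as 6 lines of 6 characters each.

Answer: .W.B.B
..BWB.
.BBB..
..WB..
..W.B.
......

Derivation:
Place B at (2,1); scan 8 dirs for brackets.
Dir NW: first cell '.' (not opp) -> no flip
Dir N: first cell '.' (not opp) -> no flip
Dir NE: opp run (1,2) capped by B -> flip
Dir W: first cell '.' (not opp) -> no flip
Dir E: opp run (2,2) capped by B -> flip
Dir SW: first cell '.' (not opp) -> no flip
Dir S: first cell '.' (not opp) -> no flip
Dir SE: opp run (3,2), next='.' -> no flip
All flips: (1,2) (2,2)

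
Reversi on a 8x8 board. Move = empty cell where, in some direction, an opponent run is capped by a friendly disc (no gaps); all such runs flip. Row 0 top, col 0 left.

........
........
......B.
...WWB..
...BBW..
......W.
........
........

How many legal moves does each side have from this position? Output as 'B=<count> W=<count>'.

-- B to move --
(2,2): flips 1 -> legal
(2,3): flips 1 -> legal
(2,4): flips 1 -> legal
(2,5): flips 1 -> legal
(3,2): flips 2 -> legal
(3,6): no bracket -> illegal
(4,2): no bracket -> illegal
(4,6): flips 1 -> legal
(4,7): no bracket -> illegal
(5,4): no bracket -> illegal
(5,5): flips 1 -> legal
(5,7): no bracket -> illegal
(6,5): no bracket -> illegal
(6,6): no bracket -> illegal
(6,7): no bracket -> illegal
B mobility = 7
-- W to move --
(1,5): no bracket -> illegal
(1,6): no bracket -> illegal
(1,7): no bracket -> illegal
(2,4): no bracket -> illegal
(2,5): flips 1 -> legal
(2,7): no bracket -> illegal
(3,2): no bracket -> illegal
(3,6): flips 1 -> legal
(3,7): no bracket -> illegal
(4,2): flips 2 -> legal
(4,6): no bracket -> illegal
(5,2): flips 1 -> legal
(5,3): flips 1 -> legal
(5,4): flips 1 -> legal
(5,5): flips 1 -> legal
W mobility = 7

Answer: B=7 W=7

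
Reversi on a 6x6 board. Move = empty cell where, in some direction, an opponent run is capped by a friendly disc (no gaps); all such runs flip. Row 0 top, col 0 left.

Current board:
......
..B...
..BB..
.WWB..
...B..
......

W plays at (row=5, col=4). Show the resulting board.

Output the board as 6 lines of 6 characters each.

Answer: ......
..B...
..BB..
.WWB..
...W..
....W.

Derivation:
Place W at (5,4); scan 8 dirs for brackets.
Dir NW: opp run (4,3) capped by W -> flip
Dir N: first cell '.' (not opp) -> no flip
Dir NE: first cell '.' (not opp) -> no flip
Dir W: first cell '.' (not opp) -> no flip
Dir E: first cell '.' (not opp) -> no flip
Dir SW: edge -> no flip
Dir S: edge -> no flip
Dir SE: edge -> no flip
All flips: (4,3)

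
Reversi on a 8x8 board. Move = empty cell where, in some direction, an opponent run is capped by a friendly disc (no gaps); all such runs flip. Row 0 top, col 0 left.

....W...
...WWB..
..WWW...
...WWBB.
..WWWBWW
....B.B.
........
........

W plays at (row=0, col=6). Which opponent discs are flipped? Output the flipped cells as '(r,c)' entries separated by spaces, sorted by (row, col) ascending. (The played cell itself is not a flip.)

Dir NW: edge -> no flip
Dir N: edge -> no flip
Dir NE: edge -> no flip
Dir W: first cell '.' (not opp) -> no flip
Dir E: first cell '.' (not opp) -> no flip
Dir SW: opp run (1,5) capped by W -> flip
Dir S: first cell '.' (not opp) -> no flip
Dir SE: first cell '.' (not opp) -> no flip

Answer: (1,5)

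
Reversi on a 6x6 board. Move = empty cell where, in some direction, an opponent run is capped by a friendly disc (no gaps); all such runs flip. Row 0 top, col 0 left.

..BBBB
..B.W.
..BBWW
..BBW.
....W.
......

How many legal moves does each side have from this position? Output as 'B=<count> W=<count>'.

Answer: B=5 W=6

Derivation:
-- B to move --
(1,3): no bracket -> illegal
(1,5): flips 1 -> legal
(3,5): flips 1 -> legal
(4,3): no bracket -> illegal
(4,5): flips 1 -> legal
(5,3): no bracket -> illegal
(5,4): flips 4 -> legal
(5,5): flips 1 -> legal
B mobility = 5
-- W to move --
(0,1): flips 2 -> legal
(1,1): flips 2 -> legal
(1,3): no bracket -> illegal
(1,5): no bracket -> illegal
(2,1): flips 2 -> legal
(3,1): flips 2 -> legal
(4,1): flips 2 -> legal
(4,2): flips 1 -> legal
(4,3): no bracket -> illegal
W mobility = 6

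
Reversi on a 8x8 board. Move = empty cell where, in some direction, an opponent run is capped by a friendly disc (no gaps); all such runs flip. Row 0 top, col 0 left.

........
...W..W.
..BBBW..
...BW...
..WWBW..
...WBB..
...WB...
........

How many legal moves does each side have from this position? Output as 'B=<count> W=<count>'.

-- B to move --
(0,2): flips 1 -> legal
(0,3): flips 1 -> legal
(0,4): flips 1 -> legal
(0,5): no bracket -> illegal
(0,6): no bracket -> illegal
(0,7): no bracket -> illegal
(1,2): no bracket -> illegal
(1,4): no bracket -> illegal
(1,5): no bracket -> illegal
(1,7): no bracket -> illegal
(2,6): flips 1 -> legal
(2,7): no bracket -> illegal
(3,1): flips 2 -> legal
(3,2): flips 1 -> legal
(3,5): flips 2 -> legal
(3,6): flips 1 -> legal
(4,1): flips 2 -> legal
(4,6): flips 1 -> legal
(5,1): flips 1 -> legal
(5,2): flips 1 -> legal
(5,6): flips 2 -> legal
(6,2): flips 2 -> legal
(7,2): flips 1 -> legal
(7,3): flips 3 -> legal
(7,4): no bracket -> illegal
B mobility = 16
-- W to move --
(1,1): no bracket -> illegal
(1,2): flips 1 -> legal
(1,4): flips 1 -> legal
(1,5): flips 2 -> legal
(2,1): flips 3 -> legal
(3,1): flips 1 -> legal
(3,2): flips 1 -> legal
(3,5): flips 2 -> legal
(4,6): no bracket -> illegal
(5,6): flips 2 -> legal
(6,5): flips 3 -> legal
(6,6): no bracket -> illegal
(7,3): no bracket -> illegal
(7,4): flips 3 -> legal
(7,5): flips 1 -> legal
W mobility = 11

Answer: B=16 W=11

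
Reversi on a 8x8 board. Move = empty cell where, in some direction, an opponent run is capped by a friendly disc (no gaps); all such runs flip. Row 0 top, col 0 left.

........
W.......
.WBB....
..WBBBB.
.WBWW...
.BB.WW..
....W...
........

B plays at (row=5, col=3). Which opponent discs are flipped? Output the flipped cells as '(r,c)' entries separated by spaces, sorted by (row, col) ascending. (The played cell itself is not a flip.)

Answer: (4,3) (4,4)

Derivation:
Dir NW: first cell 'B' (not opp) -> no flip
Dir N: opp run (4,3) capped by B -> flip
Dir NE: opp run (4,4) capped by B -> flip
Dir W: first cell 'B' (not opp) -> no flip
Dir E: opp run (5,4) (5,5), next='.' -> no flip
Dir SW: first cell '.' (not opp) -> no flip
Dir S: first cell '.' (not opp) -> no flip
Dir SE: opp run (6,4), next='.' -> no flip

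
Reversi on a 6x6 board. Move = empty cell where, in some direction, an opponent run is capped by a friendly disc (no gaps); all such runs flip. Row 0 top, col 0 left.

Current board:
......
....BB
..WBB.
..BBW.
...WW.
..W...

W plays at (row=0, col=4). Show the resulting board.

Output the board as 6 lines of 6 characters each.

Place W at (0,4); scan 8 dirs for brackets.
Dir NW: edge -> no flip
Dir N: edge -> no flip
Dir NE: edge -> no flip
Dir W: first cell '.' (not opp) -> no flip
Dir E: first cell '.' (not opp) -> no flip
Dir SW: first cell '.' (not opp) -> no flip
Dir S: opp run (1,4) (2,4) capped by W -> flip
Dir SE: opp run (1,5), next=edge -> no flip
All flips: (1,4) (2,4)

Answer: ....W.
....WB
..WBW.
..BBW.
...WW.
..W...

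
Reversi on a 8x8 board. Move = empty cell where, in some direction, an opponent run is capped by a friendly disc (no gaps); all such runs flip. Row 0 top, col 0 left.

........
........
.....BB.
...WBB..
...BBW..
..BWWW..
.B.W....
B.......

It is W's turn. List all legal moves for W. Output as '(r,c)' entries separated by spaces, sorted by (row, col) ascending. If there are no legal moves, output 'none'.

(1,4): no bracket -> illegal
(1,5): flips 2 -> legal
(1,6): no bracket -> illegal
(1,7): flips 3 -> legal
(2,3): flips 1 -> legal
(2,4): flips 2 -> legal
(2,7): no bracket -> illegal
(3,2): flips 1 -> legal
(3,6): flips 2 -> legal
(3,7): no bracket -> illegal
(4,1): flips 1 -> legal
(4,2): flips 2 -> legal
(4,6): no bracket -> illegal
(5,0): no bracket -> illegal
(5,1): flips 1 -> legal
(6,0): no bracket -> illegal
(6,2): no bracket -> illegal
(7,1): no bracket -> illegal
(7,2): no bracket -> illegal

Answer: (1,5) (1,7) (2,3) (2,4) (3,2) (3,6) (4,1) (4,2) (5,1)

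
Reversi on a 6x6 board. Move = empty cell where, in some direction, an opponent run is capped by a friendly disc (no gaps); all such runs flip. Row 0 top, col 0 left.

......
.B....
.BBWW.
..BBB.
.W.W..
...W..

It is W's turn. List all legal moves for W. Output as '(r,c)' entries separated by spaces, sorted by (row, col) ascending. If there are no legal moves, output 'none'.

(0,0): no bracket -> illegal
(0,1): no bracket -> illegal
(0,2): no bracket -> illegal
(1,0): flips 2 -> legal
(1,2): no bracket -> illegal
(1,3): no bracket -> illegal
(2,0): flips 2 -> legal
(2,5): flips 1 -> legal
(3,0): no bracket -> illegal
(3,1): no bracket -> illegal
(3,5): no bracket -> illegal
(4,2): flips 1 -> legal
(4,4): flips 1 -> legal
(4,5): flips 1 -> legal

Answer: (1,0) (2,0) (2,5) (4,2) (4,4) (4,5)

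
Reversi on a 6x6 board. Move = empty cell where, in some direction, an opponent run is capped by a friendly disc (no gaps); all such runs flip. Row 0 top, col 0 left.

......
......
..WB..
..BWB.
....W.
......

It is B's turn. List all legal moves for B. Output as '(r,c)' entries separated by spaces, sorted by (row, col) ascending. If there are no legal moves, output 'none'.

(1,1): no bracket -> illegal
(1,2): flips 1 -> legal
(1,3): no bracket -> illegal
(2,1): flips 1 -> legal
(2,4): no bracket -> illegal
(3,1): no bracket -> illegal
(3,5): no bracket -> illegal
(4,2): no bracket -> illegal
(4,3): flips 1 -> legal
(4,5): no bracket -> illegal
(5,3): no bracket -> illegal
(5,4): flips 1 -> legal
(5,5): no bracket -> illegal

Answer: (1,2) (2,1) (4,3) (5,4)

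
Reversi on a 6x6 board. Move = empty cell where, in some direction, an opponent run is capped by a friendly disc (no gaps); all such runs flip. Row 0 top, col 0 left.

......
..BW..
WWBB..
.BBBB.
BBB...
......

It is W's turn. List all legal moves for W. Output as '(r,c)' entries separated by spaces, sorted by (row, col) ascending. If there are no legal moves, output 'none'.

(0,1): no bracket -> illegal
(0,2): no bracket -> illegal
(0,3): flips 1 -> legal
(1,1): flips 1 -> legal
(1,4): no bracket -> illegal
(2,4): flips 2 -> legal
(2,5): no bracket -> illegal
(3,0): no bracket -> illegal
(3,5): no bracket -> illegal
(4,3): flips 3 -> legal
(4,4): no bracket -> illegal
(4,5): no bracket -> illegal
(5,0): no bracket -> illegal
(5,1): flips 2 -> legal
(5,2): no bracket -> illegal
(5,3): flips 2 -> legal

Answer: (0,3) (1,1) (2,4) (4,3) (5,1) (5,3)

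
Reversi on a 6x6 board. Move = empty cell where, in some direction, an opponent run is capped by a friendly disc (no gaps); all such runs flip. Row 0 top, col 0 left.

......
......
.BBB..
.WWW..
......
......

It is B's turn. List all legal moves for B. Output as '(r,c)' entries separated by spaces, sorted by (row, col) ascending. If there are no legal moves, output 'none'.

(2,0): no bracket -> illegal
(2,4): no bracket -> illegal
(3,0): no bracket -> illegal
(3,4): no bracket -> illegal
(4,0): flips 1 -> legal
(4,1): flips 2 -> legal
(4,2): flips 1 -> legal
(4,3): flips 2 -> legal
(4,4): flips 1 -> legal

Answer: (4,0) (4,1) (4,2) (4,3) (4,4)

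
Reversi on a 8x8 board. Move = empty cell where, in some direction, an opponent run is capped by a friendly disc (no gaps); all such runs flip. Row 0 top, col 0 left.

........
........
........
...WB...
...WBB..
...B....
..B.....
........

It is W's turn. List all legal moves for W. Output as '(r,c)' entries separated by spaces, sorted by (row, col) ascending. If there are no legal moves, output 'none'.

(2,3): no bracket -> illegal
(2,4): no bracket -> illegal
(2,5): flips 1 -> legal
(3,5): flips 1 -> legal
(3,6): no bracket -> illegal
(4,2): no bracket -> illegal
(4,6): flips 2 -> legal
(5,1): no bracket -> illegal
(5,2): no bracket -> illegal
(5,4): no bracket -> illegal
(5,5): flips 1 -> legal
(5,6): no bracket -> illegal
(6,1): no bracket -> illegal
(6,3): flips 1 -> legal
(6,4): no bracket -> illegal
(7,1): no bracket -> illegal
(7,2): no bracket -> illegal
(7,3): no bracket -> illegal

Answer: (2,5) (3,5) (4,6) (5,5) (6,3)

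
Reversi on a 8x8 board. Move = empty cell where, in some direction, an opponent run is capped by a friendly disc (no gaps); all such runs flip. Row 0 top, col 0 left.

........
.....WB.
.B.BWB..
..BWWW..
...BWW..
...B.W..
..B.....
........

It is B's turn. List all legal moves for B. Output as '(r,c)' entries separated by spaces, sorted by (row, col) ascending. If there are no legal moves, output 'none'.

(0,4): no bracket -> illegal
(0,5): flips 1 -> legal
(0,6): no bracket -> illegal
(1,3): no bracket -> illegal
(1,4): flips 1 -> legal
(2,2): no bracket -> illegal
(2,6): flips 2 -> legal
(3,6): flips 3 -> legal
(4,2): no bracket -> illegal
(4,6): flips 2 -> legal
(5,4): no bracket -> illegal
(5,6): flips 2 -> legal
(6,4): no bracket -> illegal
(6,5): flips 3 -> legal
(6,6): no bracket -> illegal

Answer: (0,5) (1,4) (2,6) (3,6) (4,6) (5,6) (6,5)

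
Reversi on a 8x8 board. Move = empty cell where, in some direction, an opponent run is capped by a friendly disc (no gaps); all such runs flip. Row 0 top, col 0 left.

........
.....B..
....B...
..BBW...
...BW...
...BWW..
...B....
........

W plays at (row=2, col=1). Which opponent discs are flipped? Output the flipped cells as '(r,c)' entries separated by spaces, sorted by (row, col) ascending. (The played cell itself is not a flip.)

Dir NW: first cell '.' (not opp) -> no flip
Dir N: first cell '.' (not opp) -> no flip
Dir NE: first cell '.' (not opp) -> no flip
Dir W: first cell '.' (not opp) -> no flip
Dir E: first cell '.' (not opp) -> no flip
Dir SW: first cell '.' (not opp) -> no flip
Dir S: first cell '.' (not opp) -> no flip
Dir SE: opp run (3,2) (4,3) capped by W -> flip

Answer: (3,2) (4,3)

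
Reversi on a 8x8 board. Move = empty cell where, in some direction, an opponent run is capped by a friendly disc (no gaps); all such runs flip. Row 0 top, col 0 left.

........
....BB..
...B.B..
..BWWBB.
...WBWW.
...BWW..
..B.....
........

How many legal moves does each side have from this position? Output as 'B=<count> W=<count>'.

-- B to move --
(2,2): flips 1 -> legal
(2,4): flips 1 -> legal
(3,7): no bracket -> illegal
(4,2): flips 1 -> legal
(4,7): flips 2 -> legal
(5,2): flips 2 -> legal
(5,6): flips 5 -> legal
(5,7): flips 1 -> legal
(6,3): flips 2 -> legal
(6,4): flips 1 -> legal
(6,5): flips 4 -> legal
(6,6): flips 1 -> legal
B mobility = 11
-- W to move --
(0,3): no bracket -> illegal
(0,4): no bracket -> illegal
(0,5): flips 3 -> legal
(0,6): no bracket -> illegal
(1,2): flips 1 -> legal
(1,3): flips 1 -> legal
(1,6): flips 1 -> legal
(2,1): flips 1 -> legal
(2,2): no bracket -> illegal
(2,4): flips 1 -> legal
(2,6): flips 1 -> legal
(2,7): flips 1 -> legal
(3,1): flips 1 -> legal
(3,7): flips 2 -> legal
(4,1): no bracket -> illegal
(4,2): no bracket -> illegal
(4,7): no bracket -> illegal
(5,1): no bracket -> illegal
(5,2): flips 1 -> legal
(6,1): no bracket -> illegal
(6,3): flips 1 -> legal
(6,4): no bracket -> illegal
(7,1): no bracket -> illegal
(7,2): no bracket -> illegal
(7,3): no bracket -> illegal
W mobility = 12

Answer: B=11 W=12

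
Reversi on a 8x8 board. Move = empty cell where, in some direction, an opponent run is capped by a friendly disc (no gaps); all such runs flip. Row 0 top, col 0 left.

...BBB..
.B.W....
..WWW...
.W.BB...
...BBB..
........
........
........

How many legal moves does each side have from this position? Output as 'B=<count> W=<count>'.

Answer: B=4 W=6

Derivation:
-- B to move --
(0,2): no bracket -> illegal
(1,2): flips 1 -> legal
(1,4): flips 1 -> legal
(1,5): flips 1 -> legal
(2,0): no bracket -> illegal
(2,1): no bracket -> illegal
(2,5): no bracket -> illegal
(3,0): no bracket -> illegal
(3,2): no bracket -> illegal
(3,5): no bracket -> illegal
(4,0): flips 3 -> legal
(4,1): no bracket -> illegal
(4,2): no bracket -> illegal
B mobility = 4
-- W to move --
(0,0): flips 1 -> legal
(0,1): no bracket -> illegal
(0,2): no bracket -> illegal
(0,6): no bracket -> illegal
(1,0): no bracket -> illegal
(1,2): no bracket -> illegal
(1,4): no bracket -> illegal
(1,5): no bracket -> illegal
(1,6): no bracket -> illegal
(2,0): no bracket -> illegal
(2,1): no bracket -> illegal
(2,5): no bracket -> illegal
(3,2): no bracket -> illegal
(3,5): no bracket -> illegal
(3,6): no bracket -> illegal
(4,2): flips 1 -> legal
(4,6): no bracket -> illegal
(5,2): no bracket -> illegal
(5,3): flips 2 -> legal
(5,4): flips 2 -> legal
(5,5): flips 2 -> legal
(5,6): flips 2 -> legal
W mobility = 6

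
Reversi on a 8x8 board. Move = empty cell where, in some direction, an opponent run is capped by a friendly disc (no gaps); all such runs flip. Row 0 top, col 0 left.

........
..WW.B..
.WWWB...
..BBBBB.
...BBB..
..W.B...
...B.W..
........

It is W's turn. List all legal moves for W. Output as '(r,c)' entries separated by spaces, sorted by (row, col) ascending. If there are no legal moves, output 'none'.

(0,4): no bracket -> illegal
(0,5): no bracket -> illegal
(0,6): no bracket -> illegal
(1,4): no bracket -> illegal
(1,6): no bracket -> illegal
(2,5): flips 3 -> legal
(2,6): no bracket -> illegal
(2,7): no bracket -> illegal
(3,1): no bracket -> illegal
(3,7): no bracket -> illegal
(4,1): flips 1 -> legal
(4,2): flips 1 -> legal
(4,6): flips 2 -> legal
(4,7): no bracket -> illegal
(5,3): flips 2 -> legal
(5,5): flips 2 -> legal
(5,6): flips 2 -> legal
(6,2): no bracket -> illegal
(6,4): no bracket -> illegal
(7,2): no bracket -> illegal
(7,3): no bracket -> illegal
(7,4): flips 1 -> legal

Answer: (2,5) (4,1) (4,2) (4,6) (5,3) (5,5) (5,6) (7,4)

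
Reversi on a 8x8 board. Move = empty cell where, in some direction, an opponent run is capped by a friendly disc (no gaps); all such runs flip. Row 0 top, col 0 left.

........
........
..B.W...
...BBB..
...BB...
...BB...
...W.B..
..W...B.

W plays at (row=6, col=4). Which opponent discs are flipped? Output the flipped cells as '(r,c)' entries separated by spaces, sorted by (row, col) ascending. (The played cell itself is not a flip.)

Answer: (3,4) (4,4) (5,4)

Derivation:
Dir NW: opp run (5,3), next='.' -> no flip
Dir N: opp run (5,4) (4,4) (3,4) capped by W -> flip
Dir NE: first cell '.' (not opp) -> no flip
Dir W: first cell 'W' (not opp) -> no flip
Dir E: opp run (6,5), next='.' -> no flip
Dir SW: first cell '.' (not opp) -> no flip
Dir S: first cell '.' (not opp) -> no flip
Dir SE: first cell '.' (not opp) -> no flip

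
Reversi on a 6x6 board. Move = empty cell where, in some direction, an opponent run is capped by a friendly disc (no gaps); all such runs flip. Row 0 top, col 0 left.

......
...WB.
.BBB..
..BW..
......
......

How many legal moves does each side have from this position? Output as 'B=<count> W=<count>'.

Answer: B=6 W=3

Derivation:
-- B to move --
(0,2): no bracket -> illegal
(0,3): flips 1 -> legal
(0,4): flips 1 -> legal
(1,2): flips 1 -> legal
(2,4): no bracket -> illegal
(3,4): flips 1 -> legal
(4,2): no bracket -> illegal
(4,3): flips 1 -> legal
(4,4): flips 1 -> legal
B mobility = 6
-- W to move --
(0,3): no bracket -> illegal
(0,4): no bracket -> illegal
(0,5): no bracket -> illegal
(1,0): no bracket -> illegal
(1,1): flips 1 -> legal
(1,2): no bracket -> illegal
(1,5): flips 1 -> legal
(2,0): no bracket -> illegal
(2,4): no bracket -> illegal
(2,5): no bracket -> illegal
(3,0): no bracket -> illegal
(3,1): flips 2 -> legal
(3,4): no bracket -> illegal
(4,1): no bracket -> illegal
(4,2): no bracket -> illegal
(4,3): no bracket -> illegal
W mobility = 3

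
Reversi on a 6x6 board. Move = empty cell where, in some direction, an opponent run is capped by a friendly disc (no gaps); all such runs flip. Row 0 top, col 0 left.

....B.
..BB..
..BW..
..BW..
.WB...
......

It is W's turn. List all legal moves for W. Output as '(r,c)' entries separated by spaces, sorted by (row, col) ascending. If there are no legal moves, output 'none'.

Answer: (0,1) (0,3) (1,1) (2,1) (3,1) (4,3) (5,1)

Derivation:
(0,1): flips 1 -> legal
(0,2): no bracket -> illegal
(0,3): flips 1 -> legal
(0,5): no bracket -> illegal
(1,1): flips 1 -> legal
(1,4): no bracket -> illegal
(1,5): no bracket -> illegal
(2,1): flips 1 -> legal
(2,4): no bracket -> illegal
(3,1): flips 1 -> legal
(4,3): flips 1 -> legal
(5,1): flips 1 -> legal
(5,2): no bracket -> illegal
(5,3): no bracket -> illegal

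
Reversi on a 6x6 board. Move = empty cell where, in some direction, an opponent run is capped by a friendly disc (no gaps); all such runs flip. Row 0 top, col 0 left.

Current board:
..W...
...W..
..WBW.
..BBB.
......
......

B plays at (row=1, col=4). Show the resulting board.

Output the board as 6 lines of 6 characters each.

Place B at (1,4); scan 8 dirs for brackets.
Dir NW: first cell '.' (not opp) -> no flip
Dir N: first cell '.' (not opp) -> no flip
Dir NE: first cell '.' (not opp) -> no flip
Dir W: opp run (1,3), next='.' -> no flip
Dir E: first cell '.' (not opp) -> no flip
Dir SW: first cell 'B' (not opp) -> no flip
Dir S: opp run (2,4) capped by B -> flip
Dir SE: first cell '.' (not opp) -> no flip
All flips: (2,4)

Answer: ..W...
...WB.
..WBB.
..BBB.
......
......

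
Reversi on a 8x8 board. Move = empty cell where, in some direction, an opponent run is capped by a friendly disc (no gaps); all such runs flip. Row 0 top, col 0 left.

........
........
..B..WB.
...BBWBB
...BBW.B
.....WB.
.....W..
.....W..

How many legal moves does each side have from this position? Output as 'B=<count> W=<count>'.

Answer: B=7 W=10

Derivation:
-- B to move --
(1,4): flips 1 -> legal
(1,5): no bracket -> illegal
(1,6): flips 1 -> legal
(2,4): flips 1 -> legal
(4,6): flips 1 -> legal
(5,4): flips 2 -> legal
(6,4): no bracket -> illegal
(6,6): flips 1 -> legal
(7,4): flips 1 -> legal
(7,6): no bracket -> illegal
B mobility = 7
-- W to move --
(1,1): flips 3 -> legal
(1,2): no bracket -> illegal
(1,3): no bracket -> illegal
(1,5): no bracket -> illegal
(1,6): no bracket -> illegal
(1,7): flips 1 -> legal
(2,1): no bracket -> illegal
(2,3): flips 1 -> legal
(2,4): no bracket -> illegal
(2,7): flips 2 -> legal
(3,1): no bracket -> illegal
(3,2): flips 2 -> legal
(4,2): flips 2 -> legal
(4,6): no bracket -> illegal
(5,2): flips 2 -> legal
(5,3): flips 1 -> legal
(5,4): no bracket -> illegal
(5,7): flips 1 -> legal
(6,6): no bracket -> illegal
(6,7): flips 1 -> legal
W mobility = 10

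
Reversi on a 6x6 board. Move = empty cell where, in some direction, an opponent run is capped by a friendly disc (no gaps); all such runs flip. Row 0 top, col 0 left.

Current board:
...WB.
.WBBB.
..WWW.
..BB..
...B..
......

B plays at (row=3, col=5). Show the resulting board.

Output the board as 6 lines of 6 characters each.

Place B at (3,5); scan 8 dirs for brackets.
Dir NW: opp run (2,4) capped by B -> flip
Dir N: first cell '.' (not opp) -> no flip
Dir NE: edge -> no flip
Dir W: first cell '.' (not opp) -> no flip
Dir E: edge -> no flip
Dir SW: first cell '.' (not opp) -> no flip
Dir S: first cell '.' (not opp) -> no flip
Dir SE: edge -> no flip
All flips: (2,4)

Answer: ...WB.
.WBBB.
..WWB.
..BB.B
...B..
......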